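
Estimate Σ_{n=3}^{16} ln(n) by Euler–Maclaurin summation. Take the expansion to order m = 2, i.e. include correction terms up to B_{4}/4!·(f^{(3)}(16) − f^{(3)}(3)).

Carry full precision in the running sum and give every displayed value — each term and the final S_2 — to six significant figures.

∫_3^16 ln(x) dx evaluates to 28.0656.
½[f(3) + f(16)] = ½[1.09861 + 2.77259] = 1.93560.
Running total after boundary: 30.0012.
Correction k=1: B_{2}/2! · (f^{(1)}(16) − f^{(1)}(3)) = 1/12 · (0.0625000 − 0.333333) = -0.0225694.
After k=1: 29.9786.
Correction k=2: B_{4}/4! · (f^{(3)}(16) − f^{(3)}(3)) = −1/720 · (0.000488281 − 0.0740741) = 0.000102202.

S_2 ≈ 29.9787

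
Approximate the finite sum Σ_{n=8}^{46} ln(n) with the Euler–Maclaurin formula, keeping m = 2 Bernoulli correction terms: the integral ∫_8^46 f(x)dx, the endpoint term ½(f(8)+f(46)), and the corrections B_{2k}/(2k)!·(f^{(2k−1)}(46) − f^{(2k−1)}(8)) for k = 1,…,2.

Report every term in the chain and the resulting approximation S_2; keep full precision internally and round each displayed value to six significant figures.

S_2 ≈ 124.427

∫_8^46 ln(x) dx evaluates to 121.482.
Endpoint term: (f(8) + f(46))/2 = (2.07944 + 3.82864)/2 = 2.95404.
Running total after boundary: 124.436.
k=1: B_{2}/(2)! × [f^{(1)}(46) − f^{(1)}(8)] = 1/12 × (0.0217391 − 0.125000) = -0.00860507.
Partial sum through k=1: 124.427.
k=2: B_{4}/(4)! × [f^{(3)}(46) − f^{(3)}(8)] = −1/720 × (2.05474e-05 − 0.00390625) = 5.39681e-06.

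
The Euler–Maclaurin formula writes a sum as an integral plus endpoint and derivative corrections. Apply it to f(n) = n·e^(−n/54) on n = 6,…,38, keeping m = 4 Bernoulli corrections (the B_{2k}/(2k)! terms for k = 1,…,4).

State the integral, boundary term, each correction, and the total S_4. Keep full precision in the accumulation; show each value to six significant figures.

S_4 ≈ 453.395

Integral: ∫_6^38 x·e^(−x/54) dx = 441.364.
½[f(6) + f(38)] = ½[5.36904 + 18.8005] = 12.0848.
Integral + boundary = 453.449.
k=1: B_{2}/(2)! × [f^{(1)}(38) − f^{(1)}(6)] = 1/12 × (0.146592 − 0.795413) = -0.0540684.
Running total after k=1: 453.395.
k=2: B_{4}/(4)! × [f^{(3)}(38) − f^{(3)}(6)] = −1/720 × (0.000389606 − 0.000886520) = 6.90158e-07.
Running total after k=2: 453.395.
k=3: B_{6}/(6)! × [f^{(5)}(38) − f^{(5)}(6)] = 1/30240 × (2.49980e-07 − 5.14494e-07) = -8.74716e-12.
Running total after k=3: 453.395.
k=4: B_{8}/(8)! × [f^{(7)}(38) − f^{(7)}(6)] = −1/1209600 × (1.25634e-10 − 2.48617e-10) = 1.01673e-16.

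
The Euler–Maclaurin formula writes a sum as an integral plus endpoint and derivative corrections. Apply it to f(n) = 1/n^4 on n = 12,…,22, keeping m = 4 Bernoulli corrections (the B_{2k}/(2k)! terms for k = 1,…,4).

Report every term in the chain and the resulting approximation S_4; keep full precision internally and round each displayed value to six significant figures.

S_4 ≈ 0.000189114

The integral term ∫_12^22 1/x^4 dx = 0.000161596.
Endpoint term: (f(12) + f(22))/2 = (4.82253e-05 + 4.26883e-06)/2 = 2.62471e-05.
So far: 0.000187844.
k=1: B_{2}/(2)! × [f^{(1)}(22) − f^{(1)}(12)] = 1/12 × (-7.76152e-07 − (-1.60751e-05)) = 1.27491e-06.
After k=1: 0.000189118.
k=2: B_{4}/(4)! × [f^{(3)}(22) − f^{(3)}(12)] = −1/720 × (-4.81086e-08 − (-3.34898e-06)) = -4.58454e-09.
After k=2: 0.000189114.
k=3: B_{6}/(6)! × [f^{(5)}(22) − f^{(5)}(12)] = 1/30240 × (-5.56628e-09 − (-1.30238e-06)) = 4.28841e-11.
After k=3: 0.000189114.
k=4: B_{8}/(8)! × [f^{(7)}(22) − f^{(7)}(12)] = −1/1209600 × (-1.03505e-09 − (-8.13988e-07)) = -6.72084e-13.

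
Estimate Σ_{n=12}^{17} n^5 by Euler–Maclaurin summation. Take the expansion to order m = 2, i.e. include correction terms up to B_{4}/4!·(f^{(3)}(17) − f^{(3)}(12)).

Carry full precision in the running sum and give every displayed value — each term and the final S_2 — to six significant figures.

S_2 ≈ 4.38576e+06

∫_12^17 x^5 dx evaluates to 3.52526e+06.
½[f(12) + f(17)] = ½[248832 + 1.41986e+06] = 834344.
Integral + boundary = 4.35961e+06.
k=1: B_{2}/(2)! × [f^{(1)}(17) − f^{(1)}(12)] = 1/12 × (417605 − 103680) = 26160.4.
After k=1: 4.38577e+06.
k=2: B_{4}/(4)! × [f^{(3)}(17) − f^{(3)}(12)] = −1/720 × (17340.0 − 8640.00) = -12.0833.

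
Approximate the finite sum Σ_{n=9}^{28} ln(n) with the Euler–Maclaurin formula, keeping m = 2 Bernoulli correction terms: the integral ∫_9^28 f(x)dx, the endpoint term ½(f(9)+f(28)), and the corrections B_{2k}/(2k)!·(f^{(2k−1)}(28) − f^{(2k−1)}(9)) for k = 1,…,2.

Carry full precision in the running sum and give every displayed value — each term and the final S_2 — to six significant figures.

Integral: ∫_9^28 ln(x) dx = 54.5267.
½[f(9) + f(28)] = ½[2.19722 + 3.33220] = 2.76471.
Integral + boundary = 57.2914.
Order-1 term: 1/12 · (0.0357143 − 0.111111) = -0.00628307.
Running total after k=1: 57.2851.
Order-2 term: −1/720 · (9.11079e-05 − 0.00274348) = 3.68386e-06.

S_2 ≈ 57.2851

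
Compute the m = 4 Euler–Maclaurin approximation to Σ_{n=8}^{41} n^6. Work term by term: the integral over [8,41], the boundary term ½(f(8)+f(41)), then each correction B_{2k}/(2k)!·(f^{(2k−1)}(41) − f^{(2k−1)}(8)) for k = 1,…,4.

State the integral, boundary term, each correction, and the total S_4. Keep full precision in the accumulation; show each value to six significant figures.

S_4 ≈ 3.02548e+10

Integral: ∫_8^41 x^6 dx = 2.78217e+10.
Boundary: ½(f(8) + f(41)) = ½(262144 + 4.75010e+09) = 2.37518e+09.
So far: 3.01969e+10.
Order-1 term: 1/12 · (6.95137e+08 − 196608) = 5.79117e+07.
Running total after k=1: 3.02548e+10.
Order-2 term: −1/720 · (8.27052e+06 − 61440.0) = -11401.5.
Running total after k=2: 3.02548e+10.
Order-3 term: 1/30240 · (29520.0 − 5760.00) = 0.785714.
Running total after k=3: 3.02548e+10.
Order-4 term: −1/1209600 · (0.00000 − 0.00000) = 0.00000.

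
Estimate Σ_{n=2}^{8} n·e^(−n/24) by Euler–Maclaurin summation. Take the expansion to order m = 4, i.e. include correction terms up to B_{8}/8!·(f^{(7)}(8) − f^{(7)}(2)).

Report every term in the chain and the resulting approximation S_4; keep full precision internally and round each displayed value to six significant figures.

The integral term ∫_2^8 x·e^(−x/24) dx = 23.8117.
Boundary: ½(f(2) + f(8)) = ½(1.84009 + 5.73225) = 3.78617.
Running total after boundary: 27.5978.
Correction k=1: B_{2}/2! · (f^{(1)}(8) − f^{(1)}(2)) = 1/12 · (0.477688 − 0.843374) = -0.0304739.
After k=1: 27.5674.
Correction k=2: B_{4}/4! · (f^{(3)}(8) − f^{(3)}(2)) = −1/720 · (0.00331727 − 0.00465879) = 1.86322e-06.
After k=2: 27.5674.
Correction k=3: B_{6}/6! · (f^{(5)}(8) − f^{(5)}(2)) = 1/30240 · (1.00785e-05 − 1.36344e-05) = -1.17587e-10.
After k=3: 27.5674.
Correction k=4: B_{8}/8! · (f^{(7)}(8) − f^{(7)}(2)) = −1/1209600 · (2.49963e-08 − 3.32995e-08) = 6.86441e-15.

S_4 ≈ 27.5674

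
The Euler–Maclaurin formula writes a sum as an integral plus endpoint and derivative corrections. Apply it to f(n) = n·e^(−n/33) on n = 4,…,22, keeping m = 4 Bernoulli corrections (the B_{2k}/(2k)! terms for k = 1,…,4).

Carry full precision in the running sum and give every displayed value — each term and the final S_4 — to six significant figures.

The integral term ∫_4^22 x·e^(−x/33) dx = 149.766.
Endpoint term: (f(4) + f(22))/2 = (3.54338 + 11.2952)/2 = 7.41928.
So far: 157.185.
k=1: B_{2}/(2)! × [f^{(1)}(22) − f^{(1)}(4)] = 1/12 × (0.171139 − 0.778471) = -0.0506110.
After k=1: 157.135.
k=2: B_{4}/(4)! × [f^{(3)}(22) − f^{(3)}(4)] = −1/720 × (0.00110007 − 0.00234175) = 1.72456e-06.
After k=2: 157.135.
k=3: B_{6}/(6)! × [f^{(5)}(22) − f^{(5)}(4)] = 1/30240 × (1.87602e-06 − 3.64430e-06) = -5.84751e-11.
After k=3: 157.135.
k=4: B_{8}/(8)! × [f^{(7)}(22) − f^{(7)}(4)] = −1/1209600 × (2.51779e-09 − 4.71831e-09) = 1.81922e-15.

S_4 ≈ 157.135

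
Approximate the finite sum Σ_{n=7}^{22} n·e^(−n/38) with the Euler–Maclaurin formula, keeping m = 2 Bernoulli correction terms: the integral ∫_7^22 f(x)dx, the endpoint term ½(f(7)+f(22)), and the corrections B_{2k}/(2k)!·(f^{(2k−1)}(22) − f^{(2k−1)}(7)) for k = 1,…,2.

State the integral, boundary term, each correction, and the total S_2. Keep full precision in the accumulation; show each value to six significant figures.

Integral: ∫_7^22 x·e^(−x/38) dx = 144.398.
Boundary: ½(f(7) + f(22)) = ½(5.82232 + 12.3307) = 9.07653.
Integral + boundary = 153.475.
Correction k=1: B_{2}/2! · (f^{(1)}(22) − f^{(1)}(7)) = 1/12 · (0.235995 − 0.678542) = -0.0368789.
Running total after k=1: 153.438.
Correction k=2: B_{4}/4! · (f^{(3)}(22) − f^{(3)}(7)) = −1/720 · (0.000939731 − 0.00162193) = 9.47495e-07.

S_2 ≈ 153.438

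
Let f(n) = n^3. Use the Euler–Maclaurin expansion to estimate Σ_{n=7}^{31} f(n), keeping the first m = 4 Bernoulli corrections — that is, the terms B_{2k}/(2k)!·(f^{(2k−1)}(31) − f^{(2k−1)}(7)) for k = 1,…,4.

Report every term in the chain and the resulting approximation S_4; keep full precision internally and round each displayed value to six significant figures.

S_4 ≈ 245575

The integral term ∫_7^31 x^3 dx = 230280.
Endpoint term: (f(7) + f(31))/2 = (343.000 + 29791.0)/2 = 15067.0.
Running total after boundary: 245347.
Correction k=1: B_{2}/2! · (f^{(1)}(31) − f^{(1)}(7)) = 1/12 · (2883.00 − 147.000) = 228.000.
Running total after k=1: 245575.
Correction k=2: B_{4}/4! · (f^{(3)}(31) − f^{(3)}(7)) = −1/720 · (6.00000 − 6.00000) = 0.00000.
Running total after k=2: 245575.
Correction k=3: B_{6}/6! · (f^{(5)}(31) − f^{(5)}(7)) = 1/30240 · (0.00000 − 0.00000) = 0.00000.
Running total after k=3: 245575.
Correction k=4: B_{8}/8! · (f^{(7)}(31) − f^{(7)}(7)) = −1/1209600 · (0.00000 − 0.00000) = 0.00000.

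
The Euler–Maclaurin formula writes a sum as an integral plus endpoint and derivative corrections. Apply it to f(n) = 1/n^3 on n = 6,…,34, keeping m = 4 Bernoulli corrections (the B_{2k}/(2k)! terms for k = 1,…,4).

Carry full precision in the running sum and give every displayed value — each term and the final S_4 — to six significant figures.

Integral: ∫_6^34 1/x^3 dx = 0.0134564.
½[f(6) + f(34)] = ½[0.00462963 + 2.54427e-05] = 0.00232754.
Integral + boundary = 0.0157839.
Correction k=1: B_{2}/2! · (f^{(1)}(34) − f^{(1)}(6)) = 1/12 · (-2.24494e-06 − (-0.00231481)) = 0.000192714.
After k=1: 0.0159766.
Correction k=2: B_{4}/4! · (f^{(3)}(34) − f^{(3)}(6)) = −1/720 · (-3.88399e-08 − (-0.00128601)) = -1.78607e-06.
After k=2: 0.0159748.
Correction k=3: B_{6}/6! · (f^{(5)}(34) − f^{(5)}(6)) = 1/30240 · (-1.41114e-09 − (-0.00150034)) = 4.96145e-08.
After k=3: 0.0159749.
Correction k=4: B_{8}/8! · (f^{(7)}(34) − f^{(7)}(6)) = −1/1209600 · (-8.78909e-11 − (-0.00300069)) = -2.48073e-09.

S_4 ≈ 0.0159749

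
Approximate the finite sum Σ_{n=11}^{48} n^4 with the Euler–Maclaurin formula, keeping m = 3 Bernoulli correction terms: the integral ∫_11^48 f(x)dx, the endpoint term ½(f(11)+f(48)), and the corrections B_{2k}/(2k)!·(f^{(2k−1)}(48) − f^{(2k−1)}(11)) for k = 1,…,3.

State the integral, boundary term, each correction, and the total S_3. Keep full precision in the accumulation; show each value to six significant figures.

S_3 ≈ 5.36265e+07

Integral: ∫_11^48 x^4 dx = 5.09286e+07.
Endpoint term: (f(11) + f(48))/2 = (14641.0 + 5.30842e+06)/2 = 2.66153e+06.
So far: 5.35901e+07.
k=1: B_{2}/(2)! × [f^{(1)}(48) − f^{(1)}(11)] = 1/12 × (442368 − 5324.00) = 36420.3.
After k=1: 5.36265e+07.
k=2: B_{4}/(4)! × [f^{(3)}(48) − f^{(3)}(11)] = −1/720 × (1152.00 − 264.000) = -1.23333.
After k=2: 5.36265e+07.
k=3: B_{6}/(6)! × [f^{(5)}(48) − f^{(5)}(11)] = 1/30240 × (0.00000 − 0.00000) = 0.00000.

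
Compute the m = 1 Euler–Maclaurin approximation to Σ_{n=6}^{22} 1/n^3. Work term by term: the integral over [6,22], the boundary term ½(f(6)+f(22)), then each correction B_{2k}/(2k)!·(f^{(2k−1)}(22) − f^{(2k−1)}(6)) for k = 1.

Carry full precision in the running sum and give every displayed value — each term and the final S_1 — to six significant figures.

The integral term ∫_6^22 1/x^3 dx = 0.0128558.
Boundary: ½(f(6) + f(22)) = ½(0.00462963 + 9.39144e-05) = 0.00236177.
Running total after boundary: 0.0152176.
k=1: B_{2}/(2)! × [f^{(1)}(22) − f^{(1)}(6)] = 1/12 × (-1.28065e-05 − (-0.00231481)) = 0.000191834.

S_1 ≈ 0.0154094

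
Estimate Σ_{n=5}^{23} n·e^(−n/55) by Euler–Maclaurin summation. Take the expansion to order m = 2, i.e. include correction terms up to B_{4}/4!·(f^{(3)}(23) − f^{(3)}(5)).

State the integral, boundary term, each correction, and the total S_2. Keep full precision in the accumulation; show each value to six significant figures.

The integral term ∫_5^23 x·e^(−x/55) dx = 189.372.
Boundary: ½(f(5) + f(23)) = ½(4.56550 + 15.1396) = 9.85254.
Integral + boundary = 199.224.
k=1: B_{2}/(2)! × [f^{(1)}(23) − f^{(1)}(5)] = 1/12 × (0.382977 − 0.830092) = -0.0372595.
After k=1: 199.187.
k=2: B_{4}/(4)! × [f^{(3)}(23) − f^{(3)}(5)] = −1/720 × (0.000561806 − 0.000878113) = 4.39316e-07.

S_2 ≈ 199.187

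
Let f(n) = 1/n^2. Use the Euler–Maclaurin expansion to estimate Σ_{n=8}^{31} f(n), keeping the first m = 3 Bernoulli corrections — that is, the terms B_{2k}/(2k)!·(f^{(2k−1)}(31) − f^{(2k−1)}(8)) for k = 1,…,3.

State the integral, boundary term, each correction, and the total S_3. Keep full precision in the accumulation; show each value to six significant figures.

S_3 ≈ 0.101394

∫_8^31 1/x^2 dx evaluates to 0.0927419.
Boundary: ½(f(8) + f(31)) = ½(0.0156250 + 0.00104058) = 0.00833279.
So far: 0.101075.
Correction k=1: B_{2}/2! · (f^{(1)}(31) − f^{(1)}(8)) = 1/12 · (-6.71344e-05 − (-0.00390625)) = 0.000319926.
After k=1: 0.101395.
Correction k=2: B_{4}/4! · (f^{(3)}(31) − f^{(3)}(8)) = −1/720 · (-8.38306e-07 − (-0.000732422)) = -1.01609e-06.
After k=2: 0.101394.
Correction k=3: B_{6}/6! · (f^{(5)}(31) − f^{(5)}(8)) = 1/30240 · (-2.61698e-08 − (-0.000343323)) = 1.13524e-08.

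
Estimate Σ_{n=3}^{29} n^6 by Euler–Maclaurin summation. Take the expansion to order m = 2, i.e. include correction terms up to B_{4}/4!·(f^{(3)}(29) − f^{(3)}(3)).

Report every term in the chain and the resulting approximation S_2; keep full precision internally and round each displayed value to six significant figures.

∫_3^29 x^6 dx evaluates to 2.46427e+09.
½[f(3) + f(29)] = ½[729.000 + 5.94823e+08] = 2.97412e+08.
So far: 2.76168e+09.
Correction k=1: B_{2}/2! · (f^{(1)}(29) − f^{(1)}(3)) = 1/12 · (1.23067e+08 − 1458.00) = 1.02555e+07.
After k=1: 2.77194e+09.
Correction k=2: B_{4}/4! · (f^{(3)}(29) − f^{(3)}(3)) = −1/720 · (2.92668e+06 − 3240.00) = -4060.33.

S_2 ≈ 2.77193e+09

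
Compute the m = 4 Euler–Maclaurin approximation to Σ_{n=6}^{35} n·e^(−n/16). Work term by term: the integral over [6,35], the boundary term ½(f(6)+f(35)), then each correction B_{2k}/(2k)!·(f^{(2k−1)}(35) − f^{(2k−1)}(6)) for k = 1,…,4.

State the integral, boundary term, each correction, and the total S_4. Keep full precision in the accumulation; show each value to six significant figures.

The integral term ∫_6^35 x·e^(−x/16) dx = 150.373.
Endpoint term: (f(6) + f(35))/2 = (4.12374 + 3.92689)/2 = 4.02531.
So far: 154.398.
Order-1 term: 1/12 · (-0.133234 − 0.429556) = -0.0468991.
Running total after k=1: 154.352.
Order-2 term: −1/720 · (0.000356094 − 0.00704740) = 9.29348e-06.
Running total after k=2: 154.352.
Order-3 term: 1/30240 · (4.81497e-06 − 4.85033e-05) = -1.44472e-09.
Running total after k=3: 154.352.
Order-4 term: −1/1209600 · (3.21834e-08 − 2.71397e-07) = 1.97763e-13.

S_4 ≈ 154.352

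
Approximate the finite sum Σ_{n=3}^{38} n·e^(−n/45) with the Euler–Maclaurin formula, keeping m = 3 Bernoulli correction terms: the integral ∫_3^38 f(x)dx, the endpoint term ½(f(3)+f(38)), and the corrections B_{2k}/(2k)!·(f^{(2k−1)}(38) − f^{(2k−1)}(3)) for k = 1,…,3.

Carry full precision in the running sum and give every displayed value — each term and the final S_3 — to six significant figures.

S_3 ≈ 424.909

Integral: ∫_3^38 x·e^(−x/45) dx = 415.407.
½[f(3) + f(38)] = ½[2.80652 + 16.3323] = 9.56939.
Running total after boundary: 424.976.
Correction k=1: B_{2}/2! · (f^{(1)}(38) − f^{(1)}(3)) = 1/12 · (0.0668572 − 0.873140) = -0.0671902.
After k=1: 424.909.
Correction k=2: B_{4}/4! · (f^{(3)}(38) − f^{(3)}(3)) = −1/720 · (0.000457506 − 0.00135514) = 1.24671e-06.
After k=2: 424.909.
Correction k=3: B_{6}/6! · (f^{(5)}(38) − f^{(5)}(3)) = 1/30240 · (4.35553e-07 − 1.12548e-06) = -2.28150e-11.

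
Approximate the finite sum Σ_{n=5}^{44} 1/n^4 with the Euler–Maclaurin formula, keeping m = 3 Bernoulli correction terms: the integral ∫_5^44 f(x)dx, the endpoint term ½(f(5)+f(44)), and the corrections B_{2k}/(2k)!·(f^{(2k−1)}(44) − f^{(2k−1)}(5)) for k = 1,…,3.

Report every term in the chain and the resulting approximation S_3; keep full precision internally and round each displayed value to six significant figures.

S_3 ≈ 0.00356753

The integral term ∫_5^44 1/x^4 dx = 0.00266275.
Boundary: ½(f(5) + f(44)) = ½(0.00160000 + 2.66802e-07) = 0.000800133.
Running total after boundary: 0.00346289.
Order-1 term: 1/12 · (-2.42547e-08 − (-0.00128000)) = 0.000106665.
Partial sum through k=1: 0.00356955.
Order-2 term: −1/720 · (-3.75848e-10 − (-0.00153600)) = -2.13333e-06.
Partial sum through k=2: 0.00356742.
Order-3 term: 1/30240 · (-1.08716e-11 − (-0.00344064)) = 1.13778e-07.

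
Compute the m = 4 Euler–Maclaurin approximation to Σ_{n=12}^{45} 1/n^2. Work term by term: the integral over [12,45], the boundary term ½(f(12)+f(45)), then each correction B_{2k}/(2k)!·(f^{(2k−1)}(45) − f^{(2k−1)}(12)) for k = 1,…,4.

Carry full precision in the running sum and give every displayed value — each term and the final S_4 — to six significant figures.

S_4 ≈ 0.0649247

∫_12^45 1/x^2 dx evaluates to 0.0611111.
½[f(12) + f(45)] = ½[0.00694444 + 0.000493827] = 0.00371914.
Running total after boundary: 0.0648302.
Correction k=1: B_{2}/2! · (f^{(1)}(45) − f^{(1)}(12)) = 1/12 · (-2.19479e-05 − (-0.00115741)) = 9.46216e-05.
Running total after k=1: 0.0649249.
Correction k=2: B_{4}/4! · (f^{(3)}(45) − f^{(3)}(12)) = −1/720 · (-1.30061e-07 − (-9.64506e-05)) = -1.33779e-07.
Running total after k=2: 0.0649247.
Correction k=3: B_{6}/6! · (f^{(5)}(45) − f^{(5)}(12)) = 1/30240 · (-1.92684e-09 − (-2.00939e-05)) = 6.64416e-10.
Running total after k=3: 0.0649247.
Correction k=4: B_{8}/8! · (f^{(7)}(45) − f^{(7)}(12)) = −1/1209600 · (-5.32854e-11 − (-7.81429e-06)) = -6.46018e-12.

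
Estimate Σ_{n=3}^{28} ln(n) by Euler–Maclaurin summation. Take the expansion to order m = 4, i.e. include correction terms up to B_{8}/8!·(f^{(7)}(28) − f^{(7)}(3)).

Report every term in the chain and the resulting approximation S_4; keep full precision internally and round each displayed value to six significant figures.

S_4 ≈ 67.1966

The integral term ∫_3^28 ln(x) dx = 65.0059.
Boundary: ½(f(3) + f(28)) = ½(1.09861 + 3.33220) = 2.21541.
So far: 67.2213.
Order-1 term: 1/12 · (0.0357143 − 0.333333) = -0.0248016.
Partial sum through k=1: 67.1965.
Order-2 term: −1/720 · (9.11079e-05 − 0.0740741) = 0.000102754.
Partial sum through k=2: 67.1966.
Order-3 term: 1/30240 · (1.39451e-06 − 0.0987654) = -3.26601e-06.
Partial sum through k=3: 67.1966.
Order-4 term: −1/1209600 · (5.33613e-08 − 0.329218) = 2.72171e-07.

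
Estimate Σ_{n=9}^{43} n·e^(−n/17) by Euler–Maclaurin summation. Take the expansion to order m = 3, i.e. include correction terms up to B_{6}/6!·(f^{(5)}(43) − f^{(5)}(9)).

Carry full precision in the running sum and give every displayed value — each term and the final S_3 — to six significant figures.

S_3 ≈ 183.347

Integral: ∫_9^43 x·e^(−x/17) dx = 179.016.
Endpoint term: (f(9) + f(43))/2 = (5.30056 + 3.42735)/2 = 4.36396.
So far: 183.380.
Correction k=1: B_{2}/2! · (f^{(1)}(43) − f^{(1)}(9)) = 1/12 · (-0.121903 − 0.277154) = -0.0332547.
Partial sum through k=1: 183.347.
Correction k=2: B_{4}/4! · (f^{(3)}(43) − f^{(3)}(9)) = −1/720 · (0.000129788 − 0.00503480) = 6.81251e-06.
Partial sum through k=2: 183.347.
Correction k=3: B_{6}/6! · (f^{(5)}(43) − f^{(5)}(9)) = 1/30240 · (2.35774e-06 − 3.15245e-05) = -9.64510e-10.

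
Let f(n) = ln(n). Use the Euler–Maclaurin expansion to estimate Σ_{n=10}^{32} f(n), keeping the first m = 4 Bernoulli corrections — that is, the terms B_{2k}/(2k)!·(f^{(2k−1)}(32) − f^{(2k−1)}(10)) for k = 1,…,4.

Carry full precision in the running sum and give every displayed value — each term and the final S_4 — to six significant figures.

Integral: ∫_10^32 ln(x) dx = 65.8777.
Endpoint term: (f(10) + f(32))/2 = (2.30259 + 3.46574)/2 = 2.88416.
Running total after boundary: 68.7619.
k=1: B_{2}/(2)! × [f^{(1)}(32) − f^{(1)}(10)] = 1/12 × (0.0312500 − 0.100000) = -0.00572917.
Partial sum through k=1: 68.7561.
k=2: B_{4}/(4)! × [f^{(3)}(32) − f^{(3)}(10)] = −1/720 × (6.10352e-05 − 0.00200000) = 2.69301e-06.
Partial sum through k=2: 68.7561.
k=3: B_{6}/(6)! × [f^{(5)}(32) − f^{(5)}(10)] = 1/30240 × (7.15256e-07 − 0.000240000) = -7.91286e-09.
Partial sum through k=3: 68.7561.
k=4: B_{8}/(8)! × [f^{(7)}(32) − f^{(7)}(10)] = −1/1209600 × (2.09548e-08 − 7.20000e-05) = 5.95065e-11.

S_4 ≈ 68.7561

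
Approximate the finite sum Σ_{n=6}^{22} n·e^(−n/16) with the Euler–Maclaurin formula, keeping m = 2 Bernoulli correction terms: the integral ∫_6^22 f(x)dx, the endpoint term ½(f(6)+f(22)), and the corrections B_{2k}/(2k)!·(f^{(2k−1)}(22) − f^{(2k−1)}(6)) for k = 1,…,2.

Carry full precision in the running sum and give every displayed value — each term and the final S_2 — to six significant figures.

Integral: ∫_6^22 x·e^(−x/16) dx = 88.1994.
Boundary: ½(f(6) + f(22)) = ½(4.12374 + 5.56247) = 4.84310.
Running total after boundary: 93.0425.
k=1: B_{2}/(2)! × [f^{(1)}(22) − f^{(1)}(6)] = 1/12 × (-0.0948148 − 0.429556) = -0.0436976.
Running total after k=1: 92.9988.
k=2: B_{4}/(4)! × [f^{(3)}(22) − f^{(3)}(6)] = −1/720 × (0.00160494 − 0.00704740) = 7.55897e-06.

S_2 ≈ 92.9988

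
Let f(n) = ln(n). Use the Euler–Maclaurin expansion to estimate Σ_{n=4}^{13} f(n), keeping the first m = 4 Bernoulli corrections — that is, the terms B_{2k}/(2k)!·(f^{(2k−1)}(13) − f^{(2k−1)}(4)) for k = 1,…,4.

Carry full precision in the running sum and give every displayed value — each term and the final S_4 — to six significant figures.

Integral: ∫_4^13 ln(x) dx = 18.7992.
½[f(4) + f(13)] = ½[1.38629 + 2.56495] = 1.97562.
Running total after boundary: 20.7748.
k=1: B_{2}/(2)! × [f^{(1)}(13) − f^{(1)}(4)] = 1/12 × (0.0769231 − 0.250000) = -0.0144231.
Running total after k=1: 20.7604.
k=2: B_{4}/(4)! × [f^{(3)}(13) − f^{(3)}(4)] = −1/720 × (0.000910332 − 0.0312500) = 4.21384e-05.
Running total after k=2: 20.7604.
k=3: B_{6}/(6)! × [f^{(5)}(13) − f^{(5)}(4)] = 1/30240 × (6.46390e-05 − 0.0234375) = -7.72912e-07.
Running total after k=3: 20.7604.
k=4: B_{8}/(8)! × [f^{(7)}(13) − f^{(7)}(4)] = −1/1209600 × (1.14744e-05 − 0.0439453) = 3.63210e-08.

S_4 ≈ 20.7604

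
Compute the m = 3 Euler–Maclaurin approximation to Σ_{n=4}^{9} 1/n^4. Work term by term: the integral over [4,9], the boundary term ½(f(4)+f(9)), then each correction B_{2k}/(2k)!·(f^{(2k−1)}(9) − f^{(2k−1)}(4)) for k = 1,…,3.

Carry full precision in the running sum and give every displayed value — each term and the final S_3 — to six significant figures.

The integral term ∫_4^9 1/x^4 dx = 0.00475109.
½[f(4) + f(9)] = ½[0.00390625 + 0.000152416] = 0.00202933.
So far: 0.00678042.
Correction k=1: B_{2}/2! · (f^{(1)}(9) − f^{(1)}(4)) = 1/12 · (-6.77404e-05 − (-0.00390625)) = 0.000319876.
After k=1: 0.00710029.
Correction k=2: B_{4}/4! · (f^{(3)}(9) − f^{(3)}(4)) = −1/720 · (-2.50890e-05 − (-0.00732422)) = -1.01377e-05.
After k=2: 0.00709016.
Correction k=3: B_{6}/6! · (f^{(5)}(9) − f^{(5)}(4)) = 1/30240 · (-1.73455e-05 − (-0.0256348)) = 8.47137e-07.

S_3 ≈ 0.00709100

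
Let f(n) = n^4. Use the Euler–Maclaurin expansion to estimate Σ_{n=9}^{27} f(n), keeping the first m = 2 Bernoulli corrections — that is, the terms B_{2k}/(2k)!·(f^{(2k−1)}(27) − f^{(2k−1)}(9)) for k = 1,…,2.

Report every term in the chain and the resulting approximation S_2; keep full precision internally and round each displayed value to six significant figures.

S_2 ≈ 3.13329e+06

The integral term ∫_9^27 x^4 dx = 2.85797e+06.
Endpoint term: (f(9) + f(27))/2 = (6561.00 + 531441)/2 = 269001.
So far: 3.12697e+06.
Correction k=1: B_{2}/2! · (f^{(1)}(27) − f^{(1)}(9)) = 1/12 · (78732.0 − 2916.00) = 6318.00.
Running total after k=1: 3.13329e+06.
Correction k=2: B_{4}/4! · (f^{(3)}(27) − f^{(3)}(9)) = −1/720 · (648.000 − 216.000) = -0.600000.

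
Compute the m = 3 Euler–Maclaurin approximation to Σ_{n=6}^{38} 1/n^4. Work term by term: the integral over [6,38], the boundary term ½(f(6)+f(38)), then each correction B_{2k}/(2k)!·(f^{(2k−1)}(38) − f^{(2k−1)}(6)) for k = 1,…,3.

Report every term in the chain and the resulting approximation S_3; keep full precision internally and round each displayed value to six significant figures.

∫_6^38 1/x^4 dx evaluates to 0.00153714.
½[f(6) + f(38)] = ½[0.000771605 + 4.79585e-07] = 0.000386042.
So far: 0.00192318.
Correction k=1: B_{2}/2! · (f^{(1)}(38) − f^{(1)}(6)) = 1/12 · (-5.04826e-08 − (-0.000514403)) = 4.28627e-05.
Partial sum through k=1: 0.00196604.
Correction k=2: B_{4}/4! · (f^{(3)}(38) − f^{(3)}(6)) = −1/720 · (-1.04881e-09 − (-0.000428669)) = -5.95373e-07.
Partial sum through k=2: 0.00196544.
Correction k=3: B_{6}/6! · (f^{(5)}(38) − f^{(5)}(6)) = 1/30240 · (-4.06740e-11 − (-0.000666819)) = 2.20509e-08.

S_3 ≈ 0.00196547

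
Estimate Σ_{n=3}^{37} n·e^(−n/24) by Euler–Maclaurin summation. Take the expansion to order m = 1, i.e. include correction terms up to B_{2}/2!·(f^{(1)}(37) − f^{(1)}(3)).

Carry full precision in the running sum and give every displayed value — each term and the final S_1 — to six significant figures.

∫_3^37 x·e^(−x/24) dx evaluates to 258.527.
½[f(3) + f(37)] = ½[2.64749 + 7.91889] = 5.28319.
Running total after boundary: 263.810.
Correction k=1: B_{2}/2! · (f^{(1)}(37) − f^{(1)}(3)) = 1/12 · (-0.115930 − 0.772185) = -0.0740095.

S_1 ≈ 263.736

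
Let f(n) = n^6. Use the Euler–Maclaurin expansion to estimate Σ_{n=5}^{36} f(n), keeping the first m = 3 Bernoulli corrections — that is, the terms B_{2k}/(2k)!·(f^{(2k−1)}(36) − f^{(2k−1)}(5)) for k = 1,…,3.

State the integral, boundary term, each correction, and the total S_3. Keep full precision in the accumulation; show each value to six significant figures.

S_3 ≈ 1.23135e+10

∫_5^36 x^6 dx evaluates to 1.11949e+10.
Boundary: ½(f(5) + f(36)) = ½(15625.0 + 2.17678e+09) = 1.08840e+09.
So far: 1.22833e+10.
Correction k=1: B_{2}/2! · (f^{(1)}(36) − f^{(1)}(5)) = 1/12 · (3.62797e+08 − 18750.0) = 3.02315e+07.
Partial sum through k=1: 1.23135e+10.
Correction k=2: B_{4}/4! · (f^{(3)}(36) − f^{(3)}(5)) = −1/720 · (5.59872e+06 − 15000.0) = -7755.17.
Partial sum through k=2: 1.23135e+10.
Correction k=3: B_{6}/6! · (f^{(5)}(36) − f^{(5)}(5)) = 1/30240 · (25920.0 − 3600.00) = 0.738095.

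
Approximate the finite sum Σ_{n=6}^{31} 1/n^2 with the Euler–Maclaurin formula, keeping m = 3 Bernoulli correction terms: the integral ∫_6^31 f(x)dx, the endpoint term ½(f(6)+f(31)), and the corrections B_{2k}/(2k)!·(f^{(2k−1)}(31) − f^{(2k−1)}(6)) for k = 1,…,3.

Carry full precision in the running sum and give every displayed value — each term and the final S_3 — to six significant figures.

Integral: ∫_6^31 1/x^2 dx = 0.134409.
½[f(6) + f(31)] = ½[0.0277778 + 0.00104058] = 0.0144092.
Integral + boundary = 0.148818.
Order-1 term: 1/12 · (-6.71344e-05 − (-0.00925926)) = 0.000766010.
Running total after k=1: 0.149584.
Order-2 term: −1/720 · (-8.38306e-07 − (-0.00308642)) = -4.28553e-06.
Running total after k=2: 0.149580.
Order-3 term: 1/30240 · (-2.61698e-08 − (-0.00257202)) = 8.50526e-08.

S_3 ≈ 0.149580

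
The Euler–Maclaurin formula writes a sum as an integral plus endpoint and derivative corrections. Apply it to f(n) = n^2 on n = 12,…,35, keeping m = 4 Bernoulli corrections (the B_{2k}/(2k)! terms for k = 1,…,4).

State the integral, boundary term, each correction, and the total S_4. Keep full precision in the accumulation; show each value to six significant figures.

∫_12^35 x^2 dx evaluates to 13715.7.
Boundary: ½(f(12) + f(35)) = ½(144.000 + 1225.00) = 684.500.
So far: 14400.2.
Correction k=1: B_{2}/2! · (f^{(1)}(35) − f^{(1)}(12)) = 1/12 · (70.0000 − 24.0000) = 3.83333.
After k=1: 14404.0.
Correction k=2: B_{4}/4! · (f^{(3)}(35) − f^{(3)}(12)) = −1/720 · (0.00000 − 0.00000) = 0.00000.
After k=2: 14404.0.
Correction k=3: B_{6}/6! · (f^{(5)}(35) − f^{(5)}(12)) = 1/30240 · (0.00000 − 0.00000) = 0.00000.
After k=3: 14404.0.
Correction k=4: B_{8}/8! · (f^{(7)}(35) − f^{(7)}(12)) = −1/1209600 · (0.00000 − 0.00000) = 0.00000.

S_4 ≈ 14404.0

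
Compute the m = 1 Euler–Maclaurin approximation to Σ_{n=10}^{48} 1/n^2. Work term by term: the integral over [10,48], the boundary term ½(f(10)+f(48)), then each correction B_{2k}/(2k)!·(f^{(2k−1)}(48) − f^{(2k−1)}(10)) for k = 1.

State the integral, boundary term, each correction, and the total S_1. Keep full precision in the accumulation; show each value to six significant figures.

S_1 ≈ 0.0845488

The integral term ∫_10^48 1/x^2 dx = 0.0791667.
Endpoint term: (f(10) + f(48))/2 = (0.0100000 + 0.000434028)/2 = 0.00521701.
So far: 0.0843837.
Correction k=1: B_{2}/2! · (f^{(1)}(48) − f^{(1)}(10)) = 1/12 · (-1.80845e-05 − (-0.00200000)) = 0.000165160.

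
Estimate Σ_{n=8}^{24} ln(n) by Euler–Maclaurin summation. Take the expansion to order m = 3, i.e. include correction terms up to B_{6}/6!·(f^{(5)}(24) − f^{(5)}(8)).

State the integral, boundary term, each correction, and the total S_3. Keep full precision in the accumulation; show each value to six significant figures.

S_3 ≈ 46.2596

The integral term ∫_8^24 ln(x) dx = 43.6378.
Boundary: ½(f(8) + f(24)) = ½(2.07944 + 3.17805) = 2.62875.
Integral + boundary = 46.2665.
Correction k=1: B_{2}/2! · (f^{(1)}(24) − f^{(1)}(8)) = 1/12 · (0.0416667 − 0.125000) = -0.00694444.
Running total after k=1: 46.2596.
Correction k=2: B_{4}/4! · (f^{(3)}(24) − f^{(3)}(8)) = −1/720 · (0.000144676 − 0.00390625) = 5.22441e-06.
Running total after k=2: 46.2596.
Correction k=3: B_{6}/6! · (f^{(5)}(24) − f^{(5)}(8)) = 1/30240 · (3.01408e-06 − 0.000732422) = -2.41206e-08.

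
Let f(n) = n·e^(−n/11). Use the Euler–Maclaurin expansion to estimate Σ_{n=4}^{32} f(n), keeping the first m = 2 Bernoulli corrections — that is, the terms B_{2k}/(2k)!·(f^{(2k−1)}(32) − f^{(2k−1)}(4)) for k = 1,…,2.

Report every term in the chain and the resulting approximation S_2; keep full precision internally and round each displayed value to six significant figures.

S_2 ≈ 91.1255

The integral term ∫_4^32 x·e^(−x/11) dx = 88.9083.
½[f(4) + f(32)] = ½[2.78058 + 1.74481] = 2.26269.
Running total after boundary: 91.1710.
Order-1 term: 1/12 · (-0.104094 − 0.442364) = -0.0455382.
After k=1: 91.1254.
Order-2 term: −1/720 · (4.09656e-05 − 0.0151459) = 2.09791e-05.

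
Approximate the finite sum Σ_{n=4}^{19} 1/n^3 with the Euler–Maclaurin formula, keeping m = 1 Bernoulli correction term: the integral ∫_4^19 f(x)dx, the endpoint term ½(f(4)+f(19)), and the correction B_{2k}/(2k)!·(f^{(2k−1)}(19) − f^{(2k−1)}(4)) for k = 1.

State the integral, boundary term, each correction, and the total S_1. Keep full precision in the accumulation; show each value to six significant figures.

S_1 ≈ 0.0387250

The integral term ∫_4^19 1/x^3 dx = 0.0298650.
Endpoint term: (f(4) + f(19))/2 = (0.0156250 + 0.000145794)/2 = 0.00788540.
Running total after boundary: 0.0377504.
k=1: B_{2}/(2)! × [f^{(1)}(19) − f^{(1)}(4)] = 1/12 × (-2.30201e-05 − (-0.0117188)) = 0.000974644.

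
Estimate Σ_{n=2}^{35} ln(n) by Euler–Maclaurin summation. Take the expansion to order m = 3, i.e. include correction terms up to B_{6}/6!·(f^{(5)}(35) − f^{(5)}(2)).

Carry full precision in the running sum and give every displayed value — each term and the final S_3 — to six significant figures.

S_3 ≈ 92.1362

The integral term ∫_2^35 ln(x) dx = 90.0509.
Boundary: ½(f(2) + f(35)) = ½(0.693147 + 3.55535) = 2.12425.
Integral + boundary = 92.1751.
Correction k=1: B_{2}/2! · (f^{(1)}(35) − f^{(1)}(2)) = 1/12 · (0.0285714 − 0.500000) = -0.0392857.
Running total after k=1: 92.1358.
Correction k=2: B_{4}/4! · (f^{(3)}(35) − f^{(3)}(2)) = −1/720 · (4.66472e-05 − 0.250000) = 0.000347157.
Running total after k=2: 92.1362.
Correction k=3: B_{6}/6! · (f^{(5)}(35) − f^{(5)}(2)) = 1/30240 · (4.56952e-07 − 0.750000) = -2.48016e-05.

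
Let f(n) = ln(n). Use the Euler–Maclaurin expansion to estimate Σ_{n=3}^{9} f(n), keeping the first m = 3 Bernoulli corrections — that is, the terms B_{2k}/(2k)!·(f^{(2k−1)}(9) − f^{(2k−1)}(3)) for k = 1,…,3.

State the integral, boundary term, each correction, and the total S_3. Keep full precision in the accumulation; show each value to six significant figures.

∫_3^9 ln(x) dx evaluates to 10.4792.
½[f(3) + f(9)] = ½[1.09861 + 2.19722] = 1.64792.
So far: 12.1271.
k=1: B_{2}/(2)! × [f^{(1)}(9) − f^{(1)}(3)] = 1/12 × (0.111111 − 0.333333) = -0.0185185.
Running total after k=1: 12.1086.
k=2: B_{4}/(4)! × [f^{(3)}(9) − f^{(3)}(3)] = −1/720 × (0.00274348 − 0.0740741) = 9.90703e-05.
Running total after k=2: 12.1087.
k=3: B_{6}/(6)! × [f^{(5)}(9) − f^{(5)}(3)] = 1/30240 × (0.000406442 − 0.0987654) = -3.25261e-06.

S_3 ≈ 12.1087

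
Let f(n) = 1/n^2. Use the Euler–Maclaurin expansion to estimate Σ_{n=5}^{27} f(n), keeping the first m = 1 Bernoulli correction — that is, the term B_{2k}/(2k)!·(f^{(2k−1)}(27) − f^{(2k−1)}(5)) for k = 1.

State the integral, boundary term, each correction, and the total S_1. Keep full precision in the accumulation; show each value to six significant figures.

S_1 ≈ 0.184974

Integral: ∫_5^27 1/x^2 dx = 0.162963.
½[f(5) + f(27)] = ½[0.0400000 + 0.00137174] = 0.0206859.
Running total after boundary: 0.183649.
Order-1 term: 1/12 · (-0.000101611 − (-0.0160000)) = 0.00132487.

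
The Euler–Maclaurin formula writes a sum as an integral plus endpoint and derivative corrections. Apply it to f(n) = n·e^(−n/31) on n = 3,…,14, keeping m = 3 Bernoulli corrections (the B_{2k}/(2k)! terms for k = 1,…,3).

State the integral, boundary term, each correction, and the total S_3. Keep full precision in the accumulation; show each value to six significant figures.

S_3 ≈ 74.5009

∫_3^14 x·e^(−x/31) dx evaluates to 68.7223.
½[f(3) + f(14)] = ½[2.72328 + 8.91241] = 5.81785.
Running total after boundary: 74.5401.
Order-1 term: 1/12 · (0.349104 − 0.819913) = -0.0392341.
After k=1: 74.5009.
Order-2 term: −1/720 · (0.00168814 − 0.00274239) = 1.46423e-06.
After k=2: 74.5009.
Order-3 term: 1/30240 · (3.13529e-06 − 4.81955e-06) = -5.56965e-11.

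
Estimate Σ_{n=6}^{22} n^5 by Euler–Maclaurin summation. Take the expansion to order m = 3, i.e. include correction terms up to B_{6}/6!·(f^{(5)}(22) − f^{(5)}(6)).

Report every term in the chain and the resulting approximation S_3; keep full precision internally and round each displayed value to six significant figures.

Integral: ∫_6^22 x^5 dx = 1.88889e+07.
½[f(6) + f(22)] = ½[7776.00 + 5.15363e+06] = 2.58070e+06.
Running total after boundary: 2.14696e+07.
Correction k=1: B_{2}/2! · (f^{(1)}(22) − f^{(1)}(6)) = 1/12 · (1.17128e+06 − 6480.00) = 97066.7.
Running total after k=1: 2.15666e+07.
Correction k=2: B_{4}/4! · (f^{(3)}(22) − f^{(3)}(6)) = −1/720 · (29040.0 − 2160.00) = -37.3333.
Running total after k=2: 2.15666e+07.
Correction k=3: B_{6}/6! · (f^{(5)}(22) − f^{(5)}(6)) = 1/30240 · (120.000 − 120.000) = 0.00000.

S_3 ≈ 2.15666e+07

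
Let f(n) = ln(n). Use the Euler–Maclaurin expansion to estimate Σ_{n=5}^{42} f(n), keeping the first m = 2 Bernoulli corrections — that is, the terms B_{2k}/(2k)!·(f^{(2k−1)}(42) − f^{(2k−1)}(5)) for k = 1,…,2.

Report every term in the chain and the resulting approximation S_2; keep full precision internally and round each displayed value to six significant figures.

S_2 ≈ 114.594

∫_5^42 ln(x) dx evaluates to 111.935.
½[f(5) + f(42)] = ½[1.60944 + 3.73767] = 2.67355.
So far: 114.608.
k=1: B_{2}/(2)! × [f^{(1)}(42) − f^{(1)}(5)] = 1/12 × (0.0238095 − 0.200000) = -0.0146825.
Partial sum through k=1: 114.594.
k=2: B_{4}/(4)! × [f^{(3)}(42) − f^{(3)}(5)] = −1/720 × (2.69949e-05 − 0.0160000) = 2.21847e-05.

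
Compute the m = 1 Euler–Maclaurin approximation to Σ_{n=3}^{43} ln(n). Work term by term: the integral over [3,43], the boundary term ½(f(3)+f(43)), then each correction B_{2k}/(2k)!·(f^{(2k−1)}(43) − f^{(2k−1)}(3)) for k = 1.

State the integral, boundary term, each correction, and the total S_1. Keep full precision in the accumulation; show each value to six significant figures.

Integral: ∫_3^43 ln(x) dx = 118.436.
Boundary: ½(f(3) + f(43)) = ½(1.09861 + 3.76120) = 2.42991.
Integral + boundary = 120.866.
Correction k=1: B_{2}/2! · (f^{(1)}(43) − f^{(1)}(3)) = 1/12 · (0.0232558 − 0.333333) = -0.0258398.

S_1 ≈ 120.840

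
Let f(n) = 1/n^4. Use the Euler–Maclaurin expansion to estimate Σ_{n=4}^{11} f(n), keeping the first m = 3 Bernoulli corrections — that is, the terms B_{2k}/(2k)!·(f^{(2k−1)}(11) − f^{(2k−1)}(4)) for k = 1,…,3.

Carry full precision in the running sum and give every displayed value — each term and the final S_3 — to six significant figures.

Integral: ∫_4^11 1/x^4 dx = 0.00495790.
Endpoint term: (f(4) + f(11))/2 = (0.00390625 + 6.83013e-05)/2 = 0.00198728.
Running total after boundary: 0.00694517.
k=1: B_{2}/(2)! × [f^{(1)}(11) − f^{(1)}(4)] = 1/12 × (-2.48369e-05 − (-0.00390625)) = 0.000323451.
Partial sum through k=1: 0.00726862.
k=2: B_{4}/(4)! × [f^{(3)}(11) − f^{(3)}(4)] = −1/720 × (-6.15790e-06 − (-0.00732422)) = -1.01640e-05.
Partial sum through k=2: 0.00725846.
k=3: B_{6}/(6)! × [f^{(5)}(11) − f^{(5)}(4)] = 1/30240 × (-2.84994e-06 − (-0.0256348)) = 8.47616e-07.

S_3 ≈ 0.00725931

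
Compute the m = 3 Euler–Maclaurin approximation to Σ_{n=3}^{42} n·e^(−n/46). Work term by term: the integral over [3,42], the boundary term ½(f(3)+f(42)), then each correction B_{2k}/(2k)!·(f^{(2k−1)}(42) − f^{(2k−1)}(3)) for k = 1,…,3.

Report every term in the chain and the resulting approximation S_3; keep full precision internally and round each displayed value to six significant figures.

∫_3^42 x·e^(−x/46) dx evaluates to 487.224.
½[f(3) + f(42)] = ½[2.81059 + 16.8546] = 9.83262.
Running total after boundary: 497.057.
Order-1 term: 1/12 · (0.0348957 − 0.875764) = -0.0700724.
Running total after k=1: 496.987.
Order-2 term: −1/720 · (0.000395793 − 0.00129938) = 1.25498e-06.
Running total after k=2: 496.987.
Order-3 term: 1/30240 · (3.66302e-07 − 1.03255e-06) = -2.20322e-11.

S_3 ≈ 496.987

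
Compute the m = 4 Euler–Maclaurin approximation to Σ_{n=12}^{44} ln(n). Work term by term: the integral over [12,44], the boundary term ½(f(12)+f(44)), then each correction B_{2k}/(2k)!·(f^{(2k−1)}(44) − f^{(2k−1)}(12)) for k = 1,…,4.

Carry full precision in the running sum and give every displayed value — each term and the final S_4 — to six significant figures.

S_4 ≈ 107.815

Integral: ∫_12^44 ln(x) dx = 104.685.
Endpoint term: (f(12) + f(44))/2 = (2.48491 + 3.78419)/2 = 3.13455.
Integral + boundary = 107.820.
k=1: B_{2}/(2)! × [f^{(1)}(44) − f^{(1)}(12)] = 1/12 × (0.0227273 − 0.0833333) = -0.00505051.
Running total after k=1: 107.815.
k=2: B_{4}/(4)! × [f^{(3)}(44) − f^{(3)}(12)] = −1/720 × (2.34786e-05 − 0.00115741) = 1.57490e-06.
Running total after k=2: 107.815.
k=3: B_{6}/(6)! × [f^{(5)}(44) − f^{(5)}(12)] = 1/30240 × (1.45528e-07 − 9.64506e-05) = -3.18469e-09.
Running total after k=3: 107.815.
k=4: B_{8}/(8)! × [f^{(7)}(44) − f^{(7)}(12)] = −1/1209600 × (2.25509e-09 − 2.00939e-05) = 1.66101e-11.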